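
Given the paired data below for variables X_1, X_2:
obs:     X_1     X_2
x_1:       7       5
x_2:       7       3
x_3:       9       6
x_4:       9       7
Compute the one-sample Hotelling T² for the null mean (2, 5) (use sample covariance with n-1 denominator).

Step 1 — sample mean vector:
  mean(X_1) = (7 + 7 + 9 + 9) / 4 = 32/4 = 8
  mean(X_2) = (5 + 3 + 6 + 7) / 4 = 21/4 = 5.25
  x̄ = (8, 5.25),  deviation x̄ - mu_0 = (8, 5.25) - (2, 5) = (6, 0.25).

Step 2 — sample covariance matrix, S[i,j] = (1/(n-1)) · Σ_k (x_{k,i} - mean_i) · (x_{k,j} - mean_j), divisor n-1 = 3:
  S[X_1,X_1] = ((-1)·(-1) + (-1)·(-1) + (1)·(1) + (1)·(1)) / 3 = 4/3 = 1.3333
  S[X_1,X_2] = ((-1)·(-0.25) + (-1)·(-2.25) + (1)·(0.75) + (1)·(1.75)) / 3 = 5/3 = 1.6667
  S[X_2,X_2] = ((-0.25)·(-0.25) + (-2.25)·(-2.25) + (0.75)·(0.75) + (1.75)·(1.75)) / 3 = 8.75/3 = 2.9167
  S = [[1.3333, 1.6667],
 [1.6667, 2.9167]].

Step 3 — invert S. det(S) = 1.3333·2.9167 - (1.6667)² = 1.1111.
  S^{-1} = (1/det) · [[d, -b], [-b, a]] = [[2.625, -1.5],
 [-1.5, 1.2]].

Step 4 — quadratic form (x̄ - mu_0)^T · S^{-1} · (x̄ - mu_0):
  S^{-1} · (x̄ - mu_0) = (15.375, -8.7),
  (x̄ - mu_0)^T · [...] = (6)·(15.375) + (0.25)·(-8.7) = 90.075.

Step 5 — scale by n: T² = 4 · 90.075 = 360.3.

T² ≈ 360.3


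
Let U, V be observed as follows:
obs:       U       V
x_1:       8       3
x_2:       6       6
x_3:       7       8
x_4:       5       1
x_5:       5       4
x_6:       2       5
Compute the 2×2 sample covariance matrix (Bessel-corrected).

Step 1 — column means:
  mean(U) = (8 + 6 + 7 + 5 + 5 + 2) / 6 = 33/6 = 5.5
  mean(V) = (3 + 6 + 8 + 1 + 4 + 5) / 6 = 27/6 = 4.5

Step 2 — sample covariance S[i,j] = (1/(n-1)) · Σ_k (x_{k,i} - mean_i) · (x_{k,j} - mean_j), with n-1 = 5.
  S[U,U] = ((2.5)·(2.5) + (0.5)·(0.5) + (1.5)·(1.5) + (-0.5)·(-0.5) + (-0.5)·(-0.5) + (-3.5)·(-3.5)) / 5 = 21.5/5 = 4.3
  S[U,V] = ((2.5)·(-1.5) + (0.5)·(1.5) + (1.5)·(3.5) + (-0.5)·(-3.5) + (-0.5)·(-0.5) + (-3.5)·(0.5)) / 5 = 2.5/5 = 0.5
  S[V,V] = ((-1.5)·(-1.5) + (1.5)·(1.5) + (3.5)·(3.5) + (-3.5)·(-3.5) + (-0.5)·(-0.5) + (0.5)·(0.5)) / 5 = 29.5/5 = 5.9

S is symmetric (S[j,i] = S[i,j]). Assembling:

S = [[4.3, 0.5],
 [0.5, 5.9]]


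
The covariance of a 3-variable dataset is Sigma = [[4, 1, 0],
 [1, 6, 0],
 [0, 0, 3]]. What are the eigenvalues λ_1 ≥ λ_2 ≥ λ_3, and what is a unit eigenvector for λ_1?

Step 1 — characteristic polynomial p(λ) = det(λI - Sigma) = λ³ - tr·λ² + c_1·λ - det, where tr = trace, c_1 = sum of the principal 2×2 minors, det = det(Sigma):
  tr = 4 + 6 + 3 = 13,
  c_1 = (4·6 - (1)²) + (4·3 - (0)²) + (6·3 - (0)²) = 23 + 12 + 18 = 53,
  det = 4·(6·3 - (0)²) - (1)·((1)·3 - (0)·(0)) + (0)·((1)·(0) - 6·(0)) = 4·(18) - (1)·(3) + (0)·(0) = 69.
  So p(λ) = λ³ - 13λ² + 53λ - 69.
Step 2 — look for an integer root (rational root theorem: any rational root is an integer divisor of 69). Testing λ = 3:
  p(3) = 27 - 117 + 159 - 69 = 0  ✓
  Dividing out (λ - 3): p(λ) = (λ - 3)(λ² - 10λ + 23).
Step 3 — remaining eigenvalues from the quadratic λ² - 10λ + 23 = 0:
  Δ = 10² - 4·23 = 100 - 92 = 8,  λ = (10 ± √8)/2 = (10 ± 2.8284)/2 ≈ 6.4142 or 3.5858.
  Sorted: λ_1 = 6.4142,  λ_2 = 3.5858,  λ_3 = 3  (check: sum = 13 = tr ✓).

Step 4 — unit eigenvector for λ_1 ≈ 6.4142: v spans the null space of (Sigma - λ_1 I), whose rows are
  r_1 = (-2.4142, 1, 0),  r_2 = (1, -0.4142, 0),  r_3 = (0, 0, -3.4142).
  v is orthogonal to every row, so take v ∝ r_1 × r_3 = ((1)·(-3.4142) - (0)·(0), (0)·(0) - (-2.4142)·(-3.4142), (-2.4142)·(0) - (1)·(0)) ≈ (-3.4142, -8.2426, 0).
  Rescale (multiply by -1 so the first nonzero entry is positive): u = (3.4142, 8.2426, 0).
  ||u|| = √((3.4142)² + (8.2426)² + (0)²) = √(79.598) ≈ 8.9218,  v_1 = u/||u|| ≈ (0.3827, 0.9239, 0) (||v_1|| = 1).

λ_1 = 6.4142,  λ_2 = 3.5858,  λ_3 = 3;  v_1 ≈ (0.3827, 0.9239, 0)


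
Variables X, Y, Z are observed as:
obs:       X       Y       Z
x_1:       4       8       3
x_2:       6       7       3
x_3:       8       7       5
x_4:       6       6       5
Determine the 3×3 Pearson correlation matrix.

Step 1 — column means:
  mean(X) = (4 + 6 + 8 + 6) / 4 = 24/4 = 6
  mean(Y) = (8 + 7 + 7 + 6) / 4 = 28/4 = 7
  mean(Z) = (3 + 3 + 5 + 5) / 4 = 16/4 = 4

Step 2 — sample variances and covariances s[i,j] = (1/(n-1)) · Σ_k (x_{k,i} - mean_i) · (x_{k,j} - mean_j), with n-1 = 3:
  s[X,X] = ((-2)·(-2) + (0)·(0) + (2)·(2) + (0)·(0)) / 3 = 8/3 = 2.6667
  s[X,Y] = ((-2)·(1) + (0)·(0) + (2)·(0) + (0)·(-1)) / 3 = -2/3 = -0.6667
  s[X,Z] = ((-2)·(-1) + (0)·(-1) + (2)·(1) + (0)·(1)) / 3 = 4/3 = 1.3333
  s[Y,Y] = ((1)·(1) + (0)·(0) + (0)·(0) + (-1)·(-1)) / 3 = 2/3 = 0.6667
  s[Y,Z] = ((1)·(-1) + (0)·(-1) + (0)·(1) + (-1)·(1)) / 3 = -2/3 = -0.6667
  s[Z,Z] = ((-1)·(-1) + (-1)·(-1) + (1)·(1) + (1)·(1)) / 3 = 4/3 = 1.3333
  Sample standard deviations s_i = √(s[i,i]):
  s(X) = √(2.6667) = 1.633
  s(Y) = √(0.6667) = 0.8165
  s(Z) = √(1.3333) = 1.1547

Step 3 — r_{ij} = s_{ij} / (s_i · s_j):
  r[X,X] = 1 (diagonal).
  r[X,Y] = -0.6667 / (1.633 · 0.8165) = -0.6667 / 1.3333 = -0.5
  r[X,Z] = 1.3333 / (1.633 · 1.1547) = 1.3333 / 1.8856 = 0.7071
  r[Y,Y] = 1 (diagonal).
  r[Y,Z] = -0.6667 / (0.8165 · 1.1547) = -0.6667 / 0.9428 = -0.7071
  r[Z,Z] = 1 (diagonal).

R is symmetric with unit diagonal. Assembling:

R = [[1, -0.5, 0.7071],
 [-0.5, 1, -0.7071],
 [0.7071, -0.7071, 1]]


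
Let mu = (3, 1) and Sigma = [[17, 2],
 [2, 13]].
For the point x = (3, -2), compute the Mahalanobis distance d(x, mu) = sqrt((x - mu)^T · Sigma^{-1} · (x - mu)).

Step 1 — centre the observation: (x - mu) = (0, -3).

Step 2 — invert Sigma. det(Sigma) = 17·13 - (2)² = 217.
  Sigma^{-1} = (1/det) · [[d, -b], [-b, a]] = [[0.0599, -0.0092],
 [-0.0092, 0.0783]].

Step 3 — form the quadratic (x - mu)^T · Sigma^{-1} · (x - mu):
  Sigma^{-1} · (x - mu) = (0.0276, -0.235).
  (x - mu)^T · [Sigma^{-1} · (x - mu)] = (0)·(0.0276) + (-3)·(-0.235) = 0.7051.

Step 4 — take square root: d = √(0.7051) ≈ 0.8397.

d(x, mu) = √(0.7051) ≈ 0.8397


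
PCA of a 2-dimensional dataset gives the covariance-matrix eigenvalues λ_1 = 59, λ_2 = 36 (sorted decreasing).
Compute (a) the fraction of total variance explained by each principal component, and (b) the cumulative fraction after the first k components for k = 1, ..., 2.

Step 1 — total variance = trace(Sigma) = Σ λ_i = 59 + 36 = 95.

Step 2 — fraction explained by component i = λ_i / Σ λ:
  PC1: 59/95 = 0.6211
  PC2: 36/95 = 0.3789

Step 3 — cumulative fraction after k components = (λ_1 + ... + λ_k) / Σ λ:
  k = 1: 59/95 = 0.6211
  k = 2: (59 + 36)/95 = 95/95 = 1

Summary (fraction, with percent):

explained: PC1 0.6211 (62.11%), PC2 0.3789 (37.89%);  cumulative: 0.6211, 1


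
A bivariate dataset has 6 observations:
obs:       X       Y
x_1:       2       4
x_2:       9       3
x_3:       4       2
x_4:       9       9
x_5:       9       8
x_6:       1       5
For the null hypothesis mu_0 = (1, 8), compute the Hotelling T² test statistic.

Step 1 — sample mean vector:
  mean(X) = (2 + 9 + 4 + 9 + 9 + 1) / 6 = 34/6 = 5.6667
  mean(Y) = (4 + 3 + 2 + 9 + 8 + 5) / 6 = 31/6 = 5.1667
  x̄ = (5.6667, 5.1667),  deviation x̄ - mu_0 = (5.6667, 5.1667) - (1, 8) = (4.6667, -2.8333).

Step 2 — sample covariance matrix, S[i,j] = (1/(n-1)) · Σ_k (x_{k,i} - mean_i) · (x_{k,j} - mean_j), divisor n-1 = 5:
  S[X,X] = ((-3.6667)·(-3.6667) + (3.3333)·(3.3333) + (-1.6667)·(-1.6667) + (3.3333)·(3.3333) + (3.3333)·(3.3333) + (-4.6667)·(-4.6667)) / 5 = 71.3333/5 = 14.2667
  S[X,Y] = ((-3.6667)·(-1.1667) + (3.3333)·(-2.1667) + (-1.6667)·(-3.1667) + (3.3333)·(3.8333) + (3.3333)·(2.8333) + (-4.6667)·(-0.1667)) / 5 = 25.3333/5 = 5.0667
  S[Y,Y] = ((-1.1667)·(-1.1667) + (-2.1667)·(-2.1667) + (-3.1667)·(-3.1667) + (3.8333)·(3.8333) + (2.8333)·(2.8333) + (-0.1667)·(-0.1667)) / 5 = 38.8333/5 = 7.7667
  S = [[14.2667, 5.0667],
 [5.0667, 7.7667]].

Step 3 — invert S. det(S) = 14.2667·7.7667 - (5.0667)² = 85.1333.
  S^{-1} = (1/det) · [[d, -b], [-b, a]] = [[0.0912, -0.0595],
 [-0.0595, 0.1676]].

Step 4 — quadratic form (x̄ - mu_0)^T · S^{-1} · (x̄ - mu_0):
  S^{-1} · (x̄ - mu_0) = (0.5944, -0.7525),
  (x̄ - mu_0)^T · [...] = (4.6667)·(0.5944) + (-2.8333)·(-0.7525) = 4.9059.

Step 5 — scale by n: T² = 6 · 4.9059 = 29.4354.

T² ≈ 29.4354


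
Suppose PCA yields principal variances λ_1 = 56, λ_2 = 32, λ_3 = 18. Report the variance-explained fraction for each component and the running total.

Step 1 — total variance = trace(Sigma) = Σ λ_i = 56 + 32 + 18 = 106.

Step 2 — fraction explained by component i = λ_i / Σ λ:
  PC1: 56/106 = 0.5283
  PC2: 32/106 = 0.3019
  PC3: 18/106 = 0.1698

Step 3 — cumulative fraction after k components = (λ_1 + ... + λ_k) / Σ λ:
  k = 1: 56/106 = 0.5283
  k = 2: (56 + 32)/106 = 88/106 = 0.8302
  k = 3: (56 + 32 + 18)/106 = 106/106 = 1

Summary (fraction, with percent):

explained: PC1 0.5283 (52.83%), PC2 0.3019 (30.19%), PC3 0.1698 (16.98%);  cumulative: 0.5283, 0.8302, 1


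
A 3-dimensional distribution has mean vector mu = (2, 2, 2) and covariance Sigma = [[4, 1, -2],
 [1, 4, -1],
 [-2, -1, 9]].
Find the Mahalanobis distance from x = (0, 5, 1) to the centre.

Step 1 — centre the observation: (x - mu) = (-2, 3, -1).

Step 2 — invert Sigma (cofactor / det for 3×3, or solve directly):
  Sigma^{-1} = [[0.2941, -0.0588, 0.0588],
 [-0.0588, 0.2689, 0.0168],
 [0.0588, 0.0168, 0.1261]].

Step 3 — form the quadratic (x - mu)^T · Sigma^{-1} · (x - mu):
  Sigma^{-1} · (x - mu) = (-0.8235, 0.9076, -0.1933).
  (x - mu)^T · [Sigma^{-1} · (x - mu)] = (-2)·(-0.8235) + (3)·(0.9076) + (-1)·(-0.1933) = 4.563.

Step 4 — take square root: d = √(4.563) ≈ 2.1361.

d(x, mu) = √(4.563) ≈ 2.1361


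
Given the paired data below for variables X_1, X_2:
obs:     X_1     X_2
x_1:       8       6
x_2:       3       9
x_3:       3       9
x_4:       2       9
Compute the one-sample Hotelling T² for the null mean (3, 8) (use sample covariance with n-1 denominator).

Step 1 — sample mean vector:
  mean(X_1) = (8 + 3 + 3 + 2) / 4 = 16/4 = 4
  mean(X_2) = (6 + 9 + 9 + 9) / 4 = 33/4 = 8.25
  x̄ = (4, 8.25),  deviation x̄ - mu_0 = (4, 8.25) - (3, 8) = (1, 0.25).

Step 2 — sample covariance matrix, S[i,j] = (1/(n-1)) · Σ_k (x_{k,i} - mean_i) · (x_{k,j} - mean_j), divisor n-1 = 3:
  S[X_1,X_1] = ((4)·(4) + (-1)·(-1) + (-1)·(-1) + (-2)·(-2)) / 3 = 22/3 = 7.3333
  S[X_1,X_2] = ((4)·(-2.25) + (-1)·(0.75) + (-1)·(0.75) + (-2)·(0.75)) / 3 = -12/3 = -4
  S[X_2,X_2] = ((-2.25)·(-2.25) + (0.75)·(0.75) + (0.75)·(0.75) + (0.75)·(0.75)) / 3 = 6.75/3 = 2.25
  S = [[7.3333, -4],
 [-4, 2.25]].

Step 3 — invert S. det(S) = 7.3333·2.25 - (-4)² = 0.5.
  S^{-1} = (1/det) · [[d, -b], [-b, a]] = [[4.5, 8],
 [8, 14.6667]].

Step 4 — quadratic form (x̄ - mu_0)^T · S^{-1} · (x̄ - mu_0):
  S^{-1} · (x̄ - mu_0) = (6.5, 11.6667),
  (x̄ - mu_0)^T · [...] = (1)·(6.5) + (0.25)·(11.6667) = 9.4167.

Step 5 — scale by n: T² = 4 · 9.4167 = 37.6667.

T² ≈ 37.6667


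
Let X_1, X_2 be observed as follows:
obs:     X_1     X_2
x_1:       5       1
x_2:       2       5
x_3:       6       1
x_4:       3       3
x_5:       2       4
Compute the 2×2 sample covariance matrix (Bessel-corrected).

Step 1 — column means:
  mean(X_1) = (5 + 2 + 6 + 3 + 2) / 5 = 18/5 = 3.6
  mean(X_2) = (1 + 5 + 1 + 3 + 4) / 5 = 14/5 = 2.8

Step 2 — sample covariance S[i,j] = (1/(n-1)) · Σ_k (x_{k,i} - mean_i) · (x_{k,j} - mean_j), with n-1 = 4.
  S[X_1,X_1] = ((1.4)·(1.4) + (-1.6)·(-1.6) + (2.4)·(2.4) + (-0.6)·(-0.6) + (-1.6)·(-1.6)) / 4 = 13.2/4 = 3.3
  S[X_1,X_2] = ((1.4)·(-1.8) + (-1.6)·(2.2) + (2.4)·(-1.8) + (-0.6)·(0.2) + (-1.6)·(1.2)) / 4 = -12.4/4 = -3.1
  S[X_2,X_2] = ((-1.8)·(-1.8) + (2.2)·(2.2) + (-1.8)·(-1.8) + (0.2)·(0.2) + (1.2)·(1.2)) / 4 = 12.8/4 = 3.2

S is symmetric (S[j,i] = S[i,j]). Assembling:

S = [[3.3, -3.1],
 [-3.1, 3.2]]


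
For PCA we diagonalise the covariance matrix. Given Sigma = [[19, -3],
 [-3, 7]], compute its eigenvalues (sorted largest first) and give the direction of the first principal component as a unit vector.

Step 1 — characteristic polynomial of 2×2 Sigma:
  det(Sigma - λI) = λ² - trace · λ + det = 0.
  trace = 19 + 7 = 26, det = 19·7 - (-3)² = 124.
Step 2 — discriminant:
  Δ = trace² - 4·det = 676 - 496 = 180.
Step 3 — eigenvalues:
  λ = (trace ± √Δ)/2 = (26 ± 13.4164)/2,
  λ_1 = 19.7082,  λ_2 = 6.2918.

Step 4 — unit eigenvector for λ_1: solve (Sigma - λ_1 I)v = 0. First row:
  (19 - 19.7082)·v_x + (-3)·v_y = 0, i.e. (-0.7082)·v_x + (-3)·v_y = 0,
  so v ∝ (b, λ_1 - a) = (-3, 0.7082); multiply by -1 so the first entry is positive: u = (3, -0.7082).
  ||u|| = √((3)² + (-0.7082)²) = √(9.5016) ≈ 3.0825,
  v_1 = u/||u|| ≈ (0.9732, -0.2298) (||v_1|| = 1).

λ_1 = 19.7082,  λ_2 = 6.2918;  v_1 ≈ (0.9732, -0.2298)


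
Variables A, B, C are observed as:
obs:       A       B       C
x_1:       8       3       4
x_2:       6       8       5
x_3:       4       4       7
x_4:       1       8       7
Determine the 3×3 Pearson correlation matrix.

Step 1 — column means:
  mean(A) = (8 + 6 + 4 + 1) / 4 = 19/4 = 4.75
  mean(B) = (3 + 8 + 4 + 8) / 4 = 23/4 = 5.75
  mean(C) = (4 + 5 + 7 + 7) / 4 = 23/4 = 5.75

Step 2 — sample variances and covariances s[i,j] = (1/(n-1)) · Σ_k (x_{k,i} - mean_i) · (x_{k,j} - mean_j), with n-1 = 3:
  s[A,A] = ((3.25)·(3.25) + (1.25)·(1.25) + (-0.75)·(-0.75) + (-3.75)·(-3.75)) / 3 = 26.75/3 = 8.9167
  s[A,B] = ((3.25)·(-2.75) + (1.25)·(2.25) + (-0.75)·(-1.75) + (-3.75)·(2.25)) / 3 = -13.25/3 = -4.4167
  s[A,C] = ((3.25)·(-1.75) + (1.25)·(-0.75) + (-0.75)·(1.25) + (-3.75)·(1.25)) / 3 = -12.25/3 = -4.0833
  s[B,B] = ((-2.75)·(-2.75) + (2.25)·(2.25) + (-1.75)·(-1.75) + (2.25)·(2.25)) / 3 = 20.75/3 = 6.9167
  s[B,C] = ((-2.75)·(-1.75) + (2.25)·(-0.75) + (-1.75)·(1.25) + (2.25)·(1.25)) / 3 = 3.75/3 = 1.25
  s[C,C] = ((-1.75)·(-1.75) + (-0.75)·(-0.75) + (1.25)·(1.25) + (1.25)·(1.25)) / 3 = 6.75/3 = 2.25
  Sample standard deviations s_i = √(s[i,i]):
  s(A) = √(8.9167) = 2.9861
  s(B) = √(6.9167) = 2.63
  s(C) = √(2.25) = 1.5

Step 3 — r_{ij} = s_{ij} / (s_i · s_j):
  r[A,A] = 1 (diagonal).
  r[A,B] = -4.4167 / (2.9861 · 2.63) = -4.4167 / 7.8533 = -0.5624
  r[A,C] = -4.0833 / (2.9861 · 1.5) = -4.0833 / 4.4791 = -0.9116
  r[B,B] = 1 (diagonal).
  r[B,C] = 1.25 / (2.63 · 1.5) = 1.25 / 3.9449 = 0.3169
  r[C,C] = 1 (diagonal).

R is symmetric with unit diagonal. Assembling:

R = [[1, -0.5624, -0.9116],
 [-0.5624, 1, 0.3169],
 [-0.9116, 0.3169, 1]]


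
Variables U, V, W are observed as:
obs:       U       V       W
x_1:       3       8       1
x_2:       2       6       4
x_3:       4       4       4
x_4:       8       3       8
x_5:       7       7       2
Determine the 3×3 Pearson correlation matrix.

Step 1 — column means:
  mean(U) = (3 + 2 + 4 + 8 + 7) / 5 = 24/5 = 4.8
  mean(V) = (8 + 6 + 4 + 3 + 7) / 5 = 28/5 = 5.6
  mean(W) = (1 + 4 + 4 + 8 + 2) / 5 = 19/5 = 3.8

Step 2 — sample variances and covariances s[i,j] = (1/(n-1)) · Σ_k (x_{k,i} - mean_i) · (x_{k,j} - mean_j), with n-1 = 4:
  s[U,U] = ((-1.8)·(-1.8) + (-2.8)·(-2.8) + (-0.8)·(-0.8) + (3.2)·(3.2) + (2.2)·(2.2)) / 4 = 26.8/4 = 6.7
  s[U,V] = ((-1.8)·(2.4) + (-2.8)·(0.4) + (-0.8)·(-1.6) + (3.2)·(-2.6) + (2.2)·(1.4)) / 4 = -9.4/4 = -2.35
  s[U,W] = ((-1.8)·(-2.8) + (-2.8)·(0.2) + (-0.8)·(0.2) + (3.2)·(4.2) + (2.2)·(-1.8)) / 4 = 13.8/4 = 3.45
  s[V,V] = ((2.4)·(2.4) + (0.4)·(0.4) + (-1.6)·(-1.6) + (-2.6)·(-2.6) + (1.4)·(1.4)) / 4 = 17.2/4 = 4.3
  s[V,W] = ((2.4)·(-2.8) + (0.4)·(0.2) + (-1.6)·(0.2) + (-2.6)·(4.2) + (1.4)·(-1.8)) / 4 = -20.4/4 = -5.1
  s[W,W] = ((-2.8)·(-2.8) + (0.2)·(0.2) + (0.2)·(0.2) + (4.2)·(4.2) + (-1.8)·(-1.8)) / 4 = 28.8/4 = 7.2
  Sample standard deviations s_i = √(s[i,i]):
  s(U) = √(6.7) = 2.5884
  s(V) = √(4.3) = 2.0736
  s(W) = √(7.2) = 2.6833

Step 3 — r_{ij} = s_{ij} / (s_i · s_j):
  r[U,U] = 1 (diagonal).
  r[U,V] = -2.35 / (2.5884 · 2.0736) = -2.35 / 5.3675 = -0.4378
  r[U,W] = 3.45 / (2.5884 · 2.6833) = 3.45 / 6.9455 = 0.4967
  r[V,V] = 1 (diagonal).
  r[V,W] = -5.1 / (2.0736 · 2.6833) = -5.1 / 5.5642 = -0.9166
  r[W,W] = 1 (diagonal).

R is symmetric with unit diagonal. Assembling:

R = [[1, -0.4378, 0.4967],
 [-0.4378, 1, -0.9166],
 [0.4967, -0.9166, 1]]


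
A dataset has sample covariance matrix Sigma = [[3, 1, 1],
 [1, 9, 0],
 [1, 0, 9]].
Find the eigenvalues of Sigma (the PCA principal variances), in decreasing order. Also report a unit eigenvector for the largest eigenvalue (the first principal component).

Step 1 — characteristic polynomial p(λ) = det(λI - Sigma) = λ³ - tr·λ² + c_1·λ - det, where tr = trace, c_1 = sum of the principal 2×2 minors, det = det(Sigma):
  tr = 3 + 9 + 9 = 21,
  c_1 = (3·9 - (1)²) + (3·9 - (1)²) + (9·9 - (0)²) = 26 + 26 + 81 = 133,
  det = 3·(9·9 - (0)²) - (1)·((1)·9 - (0)·(1)) + (1)·((1)·(0) - 9·(1)) = 3·(81) - (1)·(9) + (1)·(-9) = 225.
  So p(λ) = λ³ - 21λ² + 133λ - 225.
Step 2 — look for an integer root (rational root theorem: any rational root is an integer divisor of 225). Testing λ = 9:
  p(9) = 729 - 1701 + 1197 - 225 = 0  ✓
  Dividing out (λ - 9): p(λ) = (λ - 9)(λ² - 12λ + 25).
Step 3 — remaining eigenvalues from the quadratic λ² - 12λ + 25 = 0:
  Δ = 12² - 4·25 = 144 - 100 = 44,  λ = (12 ± √44)/2 = (12 ± 6.6332)/2 ≈ 9.3166 or 2.6834.
  Sorted: λ_1 = 9.3166,  λ_2 = 9,  λ_3 = 2.6834  (check: sum = 21 = tr ✓).

Step 4 — unit eigenvector for λ_1 ≈ 9.3166: v spans the null space of (Sigma - λ_1 I), whose rows are
  r_1 = (-6.3166, 1, 1),  r_2 = (1, -0.3166, 0),  r_3 = (1, 0, -0.3166).
  v is orthogonal to every row, so take v ∝ r_1 × r_2 = ((1)·(0) - (1)·(-0.3166), (1)·(1) - (-6.3166)·(0), (-6.3166)·(-0.3166) - (1)·(1)) ≈ (0.3166, 1, 1).
  Let u = (0.3166, 1, 1).
  ||u|| = √((0.3166)² + (1)² + (1)²) = √(2.1003) ≈ 1.4492,  v_1 = u/||u|| ≈ (0.2185, 0.69, 0.69) (||v_1|| = 1).

λ_1 = 9.3166,  λ_2 = 9,  λ_3 = 2.6834;  v_1 ≈ (0.2185, 0.69, 0.69)


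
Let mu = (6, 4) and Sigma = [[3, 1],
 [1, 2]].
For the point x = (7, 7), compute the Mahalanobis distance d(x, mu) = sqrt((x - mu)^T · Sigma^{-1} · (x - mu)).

Step 1 — centre the observation: (x - mu) = (1, 3).

Step 2 — invert Sigma. det(Sigma) = 3·2 - (1)² = 5.
  Sigma^{-1} = (1/det) · [[d, -b], [-b, a]] = [[0.4, -0.2],
 [-0.2, 0.6]].

Step 3 — form the quadratic (x - mu)^T · Sigma^{-1} · (x - mu):
  Sigma^{-1} · (x - mu) = (-0.2, 1.6).
  (x - mu)^T · [Sigma^{-1} · (x - mu)] = (1)·(-0.2) + (3)·(1.6) = 4.6.

Step 4 — take square root: d = √(4.6) ≈ 2.1448.

d(x, mu) = √(4.6) ≈ 2.1448


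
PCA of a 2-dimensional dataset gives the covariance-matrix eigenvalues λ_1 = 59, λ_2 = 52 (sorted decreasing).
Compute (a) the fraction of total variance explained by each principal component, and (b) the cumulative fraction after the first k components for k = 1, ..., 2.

Step 1 — total variance = trace(Sigma) = Σ λ_i = 59 + 52 = 111.

Step 2 — fraction explained by component i = λ_i / Σ λ:
  PC1: 59/111 = 0.5315
  PC2: 52/111 = 0.4685

Step 3 — cumulative fraction after k components = (λ_1 + ... + λ_k) / Σ λ:
  k = 1: 59/111 = 0.5315
  k = 2: (59 + 52)/111 = 111/111 = 1

Summary (fraction, with percent):

explained: PC1 0.5315 (53.15%), PC2 0.4685 (46.85%);  cumulative: 0.5315, 1


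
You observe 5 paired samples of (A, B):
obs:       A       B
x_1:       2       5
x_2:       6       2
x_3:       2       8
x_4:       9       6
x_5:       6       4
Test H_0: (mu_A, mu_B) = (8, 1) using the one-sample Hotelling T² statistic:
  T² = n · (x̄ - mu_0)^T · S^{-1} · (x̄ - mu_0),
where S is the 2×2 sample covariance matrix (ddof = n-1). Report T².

Step 1 — sample mean vector:
  mean(A) = (2 + 6 + 2 + 9 + 6) / 5 = 25/5 = 5
  mean(B) = (5 + 2 + 8 + 6 + 4) / 5 = 25/5 = 5
  x̄ = (5, 5),  deviation x̄ - mu_0 = (5, 5) - (8, 1) = (-3, 4).

Step 2 — sample covariance matrix, S[i,j] = (1/(n-1)) · Σ_k (x_{k,i} - mean_i) · (x_{k,j} - mean_j), divisor n-1 = 4:
  S[A,A] = ((-3)·(-3) + (1)·(1) + (-3)·(-3) + (4)·(4) + (1)·(1)) / 4 = 36/4 = 9
  S[A,B] = ((-3)·(0) + (1)·(-3) + (-3)·(3) + (4)·(1) + (1)·(-1)) / 4 = -9/4 = -2.25
  S[B,B] = ((0)·(0) + (-3)·(-3) + (3)·(3) + (1)·(1) + (-1)·(-1)) / 4 = 20/4 = 5
  S = [[9, -2.25],
 [-2.25, 5]].

Step 3 — invert S. det(S) = 9·5 - (-2.25)² = 39.9375.
  S^{-1} = (1/det) · [[d, -b], [-b, a]] = [[0.1252, 0.0563],
 [0.0563, 0.2254]].

Step 4 — quadratic form (x̄ - mu_0)^T · S^{-1} · (x̄ - mu_0):
  S^{-1} · (x̄ - mu_0) = (-0.1502, 0.7324),
  (x̄ - mu_0)^T · [...] = (-3)·(-0.1502) + (4)·(0.7324) = 3.3803.

Step 5 — scale by n: T² = 5 · 3.3803 = 16.9014.

T² ≈ 16.9014


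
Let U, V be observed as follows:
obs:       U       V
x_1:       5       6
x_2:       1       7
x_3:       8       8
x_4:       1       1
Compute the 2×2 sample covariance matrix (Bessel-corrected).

Step 1 — column means:
  mean(U) = (5 + 1 + 8 + 1) / 4 = 15/4 = 3.75
  mean(V) = (6 + 7 + 8 + 1) / 4 = 22/4 = 5.5

Step 2 — sample covariance S[i,j] = (1/(n-1)) · Σ_k (x_{k,i} - mean_i) · (x_{k,j} - mean_j), with n-1 = 3.
  S[U,U] = ((1.25)·(1.25) + (-2.75)·(-2.75) + (4.25)·(4.25) + (-2.75)·(-2.75)) / 3 = 34.75/3 = 11.5833
  S[U,V] = ((1.25)·(0.5) + (-2.75)·(1.5) + (4.25)·(2.5) + (-2.75)·(-4.5)) / 3 = 19.5/3 = 6.5
  S[V,V] = ((0.5)·(0.5) + (1.5)·(1.5) + (2.5)·(2.5) + (-4.5)·(-4.5)) / 3 = 29/3 = 9.6667

S is symmetric (S[j,i] = S[i,j]). Assembling:

S = [[11.5833, 6.5],
 [6.5, 9.6667]]


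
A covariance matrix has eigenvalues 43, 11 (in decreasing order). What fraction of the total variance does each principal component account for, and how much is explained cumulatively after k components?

Step 1 — total variance = trace(Sigma) = Σ λ_i = 43 + 11 = 54.

Step 2 — fraction explained by component i = λ_i / Σ λ:
  PC1: 43/54 = 0.7963
  PC2: 11/54 = 0.2037

Step 3 — cumulative fraction after k components = (λ_1 + ... + λ_k) / Σ λ:
  k = 1: 43/54 = 0.7963
  k = 2: (43 + 11)/54 = 54/54 = 1

Summary (fraction, with percent):

explained: PC1 0.7963 (79.63%), PC2 0.2037 (20.37%);  cumulative: 0.7963, 1


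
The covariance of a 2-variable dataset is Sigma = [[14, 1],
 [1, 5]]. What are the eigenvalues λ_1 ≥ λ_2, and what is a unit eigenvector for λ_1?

Step 1 — characteristic polynomial of 2×2 Sigma:
  det(Sigma - λI) = λ² - trace · λ + det = 0.
  trace = 14 + 5 = 19, det = 14·5 - (1)² = 69.
Step 2 — discriminant:
  Δ = trace² - 4·det = 361 - 276 = 85.
Step 3 — eigenvalues:
  λ = (trace ± √Δ)/2 = (19 ± 9.2195)/2,
  λ_1 = 14.1098,  λ_2 = 4.8902.

Step 4 — unit eigenvector for λ_1: solve (Sigma - λ_1 I)v = 0. First row:
  (14 - 14.1098)·v_x + (1)·v_y = 0, i.e. (-0.1098)·v_x + (1)·v_y = 0,
  so v ∝ (b, λ_1 - a) = (1, 0.1098) = u.
  ||u|| = √((1)² + (0.1098)²) = √(1.012) ≈ 1.006,
  v_1 = u/||u|| ≈ (0.994, 0.1091) (||v_1|| = 1).

λ_1 = 14.1098,  λ_2 = 4.8902;  v_1 ≈ (0.994, 0.1091)


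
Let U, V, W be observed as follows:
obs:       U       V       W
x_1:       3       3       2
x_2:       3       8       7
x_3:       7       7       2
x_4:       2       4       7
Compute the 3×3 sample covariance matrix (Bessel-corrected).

Step 1 — column means:
  mean(U) = (3 + 3 + 7 + 2) / 4 = 15/4 = 3.75
  mean(V) = (3 + 8 + 7 + 4) / 4 = 22/4 = 5.5
  mean(W) = (2 + 7 + 2 + 7) / 4 = 18/4 = 4.5

Step 2 — sample covariance S[i,j] = (1/(n-1)) · Σ_k (x_{k,i} - mean_i) · (x_{k,j} - mean_j), with n-1 = 3.
  S[U,U] = ((-0.75)·(-0.75) + (-0.75)·(-0.75) + (3.25)·(3.25) + (-1.75)·(-1.75)) / 3 = 14.75/3 = 4.9167
  S[U,V] = ((-0.75)·(-2.5) + (-0.75)·(2.5) + (3.25)·(1.5) + (-1.75)·(-1.5)) / 3 = 7.5/3 = 2.5
  S[U,W] = ((-0.75)·(-2.5) + (-0.75)·(2.5) + (3.25)·(-2.5) + (-1.75)·(2.5)) / 3 = -12.5/3 = -4.1667
  S[V,V] = ((-2.5)·(-2.5) + (2.5)·(2.5) + (1.5)·(1.5) + (-1.5)·(-1.5)) / 3 = 17/3 = 5.6667
  S[V,W] = ((-2.5)·(-2.5) + (2.5)·(2.5) + (1.5)·(-2.5) + (-1.5)·(2.5)) / 3 = 5/3 = 1.6667
  S[W,W] = ((-2.5)·(-2.5) + (2.5)·(2.5) + (-2.5)·(-2.5) + (2.5)·(2.5)) / 3 = 25/3 = 8.3333

S is symmetric (S[j,i] = S[i,j]). Assembling:

S = [[4.9167, 2.5, -4.1667],
 [2.5, 5.6667, 1.6667],
 [-4.1667, 1.6667, 8.3333]]


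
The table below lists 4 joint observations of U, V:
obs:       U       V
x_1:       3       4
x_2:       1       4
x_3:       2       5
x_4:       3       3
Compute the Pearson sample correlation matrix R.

Step 1 — column means:
  mean(U) = (3 + 1 + 2 + 3) / 4 = 9/4 = 2.25
  mean(V) = (4 + 4 + 5 + 3) / 4 = 16/4 = 4

Step 2 — sample variances and covariances s[i,j] = (1/(n-1)) · Σ_k (x_{k,i} - mean_i) · (x_{k,j} - mean_j), with n-1 = 3:
  s[U,U] = ((0.75)·(0.75) + (-1.25)·(-1.25) + (-0.25)·(-0.25) + (0.75)·(0.75)) / 3 = 2.75/3 = 0.9167
  s[U,V] = ((0.75)·(0) + (-1.25)·(0) + (-0.25)·(1) + (0.75)·(-1)) / 3 = -1/3 = -0.3333
  s[V,V] = ((0)·(0) + (0)·(0) + (1)·(1) + (-1)·(-1)) / 3 = 2/3 = 0.6667
  Sample standard deviations s_i = √(s[i,i]):
  s(U) = √(0.9167) = 0.9574
  s(V) = √(0.6667) = 0.8165

Step 3 — r_{ij} = s_{ij} / (s_i · s_j):
  r[U,U] = 1 (diagonal).
  r[U,V] = -0.3333 / (0.9574 · 0.8165) = -0.3333 / 0.7817 = -0.4264
  r[V,V] = 1 (diagonal).

R is symmetric with unit diagonal. Assembling:

R = [[1, -0.4264],
 [-0.4264, 1]]


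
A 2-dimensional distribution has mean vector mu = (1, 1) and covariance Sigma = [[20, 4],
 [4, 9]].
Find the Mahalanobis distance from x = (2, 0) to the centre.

Step 1 — centre the observation: (x - mu) = (1, -1).

Step 2 — invert Sigma. det(Sigma) = 20·9 - (4)² = 164.
  Sigma^{-1} = (1/det) · [[d, -b], [-b, a]] = [[0.0549, -0.0244],
 [-0.0244, 0.122]].

Step 3 — form the quadratic (x - mu)^T · Sigma^{-1} · (x - mu):
  Sigma^{-1} · (x - mu) = (0.0793, -0.1463).
  (x - mu)^T · [Sigma^{-1} · (x - mu)] = (1)·(0.0793) + (-1)·(-0.1463) = 0.2256.

Step 4 — take square root: d = √(0.2256) ≈ 0.475.

d(x, mu) = √(0.2256) ≈ 0.475


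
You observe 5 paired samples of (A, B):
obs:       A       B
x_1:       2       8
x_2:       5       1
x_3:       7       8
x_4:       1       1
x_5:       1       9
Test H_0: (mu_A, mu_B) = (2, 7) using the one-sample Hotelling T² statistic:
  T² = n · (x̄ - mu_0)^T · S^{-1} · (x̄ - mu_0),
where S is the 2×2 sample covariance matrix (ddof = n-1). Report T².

Step 1 — sample mean vector:
  mean(A) = (2 + 5 + 7 + 1 + 1) / 5 = 16/5 = 3.2
  mean(B) = (8 + 1 + 8 + 1 + 9) / 5 = 27/5 = 5.4
  x̄ = (3.2, 5.4),  deviation x̄ - mu_0 = (3.2, 5.4) - (2, 7) = (1.2, -1.6).

Step 2 — sample covariance matrix, S[i,j] = (1/(n-1)) · Σ_k (x_{k,i} - mean_i) · (x_{k,j} - mean_j), divisor n-1 = 4:
  S[A,A] = ((-1.2)·(-1.2) + (1.8)·(1.8) + (3.8)·(3.8) + (-2.2)·(-2.2) + (-2.2)·(-2.2)) / 4 = 28.8/4 = 7.2
  S[A,B] = ((-1.2)·(2.6) + (1.8)·(-4.4) + (3.8)·(2.6) + (-2.2)·(-4.4) + (-2.2)·(3.6)) / 4 = 0.6/4 = 0.15
  S[B,B] = ((2.6)·(2.6) + (-4.4)·(-4.4) + (2.6)·(2.6) + (-4.4)·(-4.4) + (3.6)·(3.6)) / 4 = 65.2/4 = 16.3
  S = [[7.2, 0.15],
 [0.15, 16.3]].

Step 3 — invert S. det(S) = 7.2·16.3 - (0.15)² = 117.3375.
  S^{-1} = (1/det) · [[d, -b], [-b, a]] = [[0.1389, -0.0013],
 [-0.0013, 0.0614]].

Step 4 — quadratic form (x̄ - mu_0)^T · S^{-1} · (x̄ - mu_0):
  S^{-1} · (x̄ - mu_0) = (0.1687, -0.0997),
  (x̄ - mu_0)^T · [...] = (1.2)·(0.1687) + (-1.6)·(-0.0997) = 0.362.

Step 5 — scale by n: T² = 5 · 0.362 = 1.8102.

T² ≈ 1.8102


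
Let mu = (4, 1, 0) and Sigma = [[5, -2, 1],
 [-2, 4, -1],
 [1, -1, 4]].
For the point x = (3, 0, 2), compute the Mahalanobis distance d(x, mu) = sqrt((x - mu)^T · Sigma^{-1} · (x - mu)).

Step 1 — centre the observation: (x - mu) = (-1, -1, 2).

Step 2 — invert Sigma (cofactor / det for 3×3, or solve directly):
  Sigma^{-1} = [[0.2542, 0.1186, -0.0339],
 [0.1186, 0.322, 0.0508],
 [-0.0339, 0.0508, 0.2712]].

Step 3 — form the quadratic (x - mu)^T · Sigma^{-1} · (x - mu):
  Sigma^{-1} · (x - mu) = (-0.4407, -0.339, 0.5254).
  (x - mu)^T · [Sigma^{-1} · (x - mu)] = (-1)·(-0.4407) + (-1)·(-0.339) + (2)·(0.5254) = 1.8305.

Step 4 — take square root: d = √(1.8305) ≈ 1.353.

d(x, mu) = √(1.8305) ≈ 1.353


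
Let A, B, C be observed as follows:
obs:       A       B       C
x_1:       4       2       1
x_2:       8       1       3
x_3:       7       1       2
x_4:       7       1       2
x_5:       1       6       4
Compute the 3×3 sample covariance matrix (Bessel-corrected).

Step 1 — column means:
  mean(A) = (4 + 8 + 7 + 7 + 1) / 5 = 27/5 = 5.4
  mean(B) = (2 + 1 + 1 + 1 + 6) / 5 = 11/5 = 2.2
  mean(C) = (1 + 3 + 2 + 2 + 4) / 5 = 12/5 = 2.4

Step 2 — sample covariance S[i,j] = (1/(n-1)) · Σ_k (x_{k,i} - mean_i) · (x_{k,j} - mean_j), with n-1 = 4.
  S[A,A] = ((-1.4)·(-1.4) + (2.6)·(2.6) + (1.6)·(1.6) + (1.6)·(1.6) + (-4.4)·(-4.4)) / 4 = 33.2/4 = 8.3
  S[A,B] = ((-1.4)·(-0.2) + (2.6)·(-1.2) + (1.6)·(-1.2) + (1.6)·(-1.2) + (-4.4)·(3.8)) / 4 = -23.4/4 = -5.85
  S[A,C] = ((-1.4)·(-1.4) + (2.6)·(0.6) + (1.6)·(-0.4) + (1.6)·(-0.4) + (-4.4)·(1.6)) / 4 = -4.8/4 = -1.2
  S[B,B] = ((-0.2)·(-0.2) + (-1.2)·(-1.2) + (-1.2)·(-1.2) + (-1.2)·(-1.2) + (3.8)·(3.8)) / 4 = 18.8/4 = 4.7
  S[B,C] = ((-0.2)·(-1.4) + (-1.2)·(0.6) + (-1.2)·(-0.4) + (-1.2)·(-0.4) + (3.8)·(1.6)) / 4 = 6.6/4 = 1.65
  S[C,C] = ((-1.4)·(-1.4) + (0.6)·(0.6) + (-0.4)·(-0.4) + (-0.4)·(-0.4) + (1.6)·(1.6)) / 4 = 5.2/4 = 1.3

S is symmetric (S[j,i] = S[i,j]). Assembling:

S = [[8.3, -5.85, -1.2],
 [-5.85, 4.7, 1.65],
 [-1.2, 1.65, 1.3]]


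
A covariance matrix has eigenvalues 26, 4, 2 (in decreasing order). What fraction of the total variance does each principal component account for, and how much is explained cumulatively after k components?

Step 1 — total variance = trace(Sigma) = Σ λ_i = 26 + 4 + 2 = 32.

Step 2 — fraction explained by component i = λ_i / Σ λ:
  PC1: 26/32 = 0.8125
  PC2: 4/32 = 0.125
  PC3: 2/32 = 0.0625

Step 3 — cumulative fraction after k components = (λ_1 + ... + λ_k) / Σ λ:
  k = 1: 26/32 = 0.8125
  k = 2: (26 + 4)/32 = 30/32 = 0.9375
  k = 3: (26 + 4 + 2)/32 = 32/32 = 1

Summary (fraction, with percent):

explained: PC1 0.8125 (81.25%), PC2 0.125 (12.5%), PC3 0.0625 (6.25%);  cumulative: 0.8125, 0.9375, 1


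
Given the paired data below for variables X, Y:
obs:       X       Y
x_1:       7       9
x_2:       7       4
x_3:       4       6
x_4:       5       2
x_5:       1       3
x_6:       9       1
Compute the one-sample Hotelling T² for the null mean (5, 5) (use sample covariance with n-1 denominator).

Step 1 — sample mean vector:
  mean(X) = (7 + 7 + 4 + 5 + 1 + 9) / 6 = 33/6 = 5.5
  mean(Y) = (9 + 4 + 6 + 2 + 3 + 1) / 6 = 25/6 = 4.1667
  x̄ = (5.5, 4.1667),  deviation x̄ - mu_0 = (5.5, 4.1667) - (5, 5) = (0.5, -0.8333).

Step 2 — sample covariance matrix, S[i,j] = (1/(n-1)) · Σ_k (x_{k,i} - mean_i) · (x_{k,j} - mean_j), divisor n-1 = 5:
  S[X,X] = ((1.5)·(1.5) + (1.5)·(1.5) + (-1.5)·(-1.5) + (-0.5)·(-0.5) + (-4.5)·(-4.5) + (3.5)·(3.5)) / 5 = 39.5/5 = 7.9
  S[X,Y] = ((1.5)·(4.8333) + (1.5)·(-0.1667) + (-1.5)·(1.8333) + (-0.5)·(-2.1667) + (-4.5)·(-1.1667) + (3.5)·(-3.1667)) / 5 = -0.5/5 = -0.1
  S[Y,Y] = ((4.8333)·(4.8333) + (-0.1667)·(-0.1667) + (1.8333)·(1.8333) + (-2.1667)·(-2.1667) + (-1.1667)·(-1.1667) + (-3.1667)·(-3.1667)) / 5 = 42.8333/5 = 8.5667
  S = [[7.9, -0.1],
 [-0.1, 8.5667]].

Step 3 — invert S. det(S) = 7.9·8.5667 - (-0.1)² = 67.6667.
  S^{-1} = (1/det) · [[d, -b], [-b, a]] = [[0.1266, 0.0015],
 [0.0015, 0.1167]].

Step 4 — quadratic form (x̄ - mu_0)^T · S^{-1} · (x̄ - mu_0):
  S^{-1} · (x̄ - mu_0) = (0.0621, -0.0966),
  (x̄ - mu_0)^T · [...] = (0.5)·(0.0621) + (-0.8333)·(-0.0966) = 0.1115.

Step 5 — scale by n: T² = 6 · 0.1115 = 0.669.

T² ≈ 0.669


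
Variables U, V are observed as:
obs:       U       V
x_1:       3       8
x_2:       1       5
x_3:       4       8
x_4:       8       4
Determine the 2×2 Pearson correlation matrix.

Step 1 — column means:
  mean(U) = (3 + 1 + 4 + 8) / 4 = 16/4 = 4
  mean(V) = (8 + 5 + 8 + 4) / 4 = 25/4 = 6.25

Step 2 — sample variances and covariances s[i,j] = (1/(n-1)) · Σ_k (x_{k,i} - mean_i) · (x_{k,j} - mean_j), with n-1 = 3:
  s[U,U] = ((-1)·(-1) + (-3)·(-3) + (0)·(0) + (4)·(4)) / 3 = 26/3 = 8.6667
  s[U,V] = ((-1)·(1.75) + (-3)·(-1.25) + (0)·(1.75) + (4)·(-2.25)) / 3 = -7/3 = -2.3333
  s[V,V] = ((1.75)·(1.75) + (-1.25)·(-1.25) + (1.75)·(1.75) + (-2.25)·(-2.25)) / 3 = 12.75/3 = 4.25
  Sample standard deviations s_i = √(s[i,i]):
  s(U) = √(8.6667) = 2.9439
  s(V) = √(4.25) = 2.0616

Step 3 — r_{ij} = s_{ij} / (s_i · s_j):
  r[U,U] = 1 (diagonal).
  r[U,V] = -2.3333 / (2.9439 · 2.0616) = -2.3333 / 6.069 = -0.3845
  r[V,V] = 1 (diagonal).

R is symmetric with unit diagonal. Assembling:

R = [[1, -0.3845],
 [-0.3845, 1]]


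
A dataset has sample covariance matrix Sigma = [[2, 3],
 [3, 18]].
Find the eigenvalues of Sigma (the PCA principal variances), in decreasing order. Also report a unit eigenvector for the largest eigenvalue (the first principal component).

Step 1 — characteristic polynomial of 2×2 Sigma:
  det(Sigma - λI) = λ² - trace · λ + det = 0.
  trace = 2 + 18 = 20, det = 2·18 - (3)² = 27.
Step 2 — discriminant:
  Δ = trace² - 4·det = 400 - 108 = 292.
Step 3 — eigenvalues:
  λ = (trace ± √Δ)/2 = (20 ± 17.088)/2,
  λ_1 = 18.544,  λ_2 = 1.456.

Step 4 — unit eigenvector for λ_1: solve (Sigma - λ_1 I)v = 0. First row:
  (2 - 18.544)·v_x + (3)·v_y = 0, i.e. (-16.544)·v_x + (3)·v_y = 0,
  so v ∝ (b, λ_1 - a) = (3, 16.544) = u.
  ||u|| = √((3)² + (16.544)²) = √(282.7041) ≈ 16.8138,
  v_1 = u/||u|| ≈ (0.1784, 0.984) (||v_1|| = 1).

λ_1 = 18.544,  λ_2 = 1.456;  v_1 ≈ (0.1784, 0.984)


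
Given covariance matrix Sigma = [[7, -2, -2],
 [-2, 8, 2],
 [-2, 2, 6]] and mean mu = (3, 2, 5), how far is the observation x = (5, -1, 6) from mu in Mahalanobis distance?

Step 1 — centre the observation: (x - mu) = (2, -3, 1).

Step 2 — invert Sigma (cofactor / det for 3×3, or solve directly):
  Sigma^{-1} = [[0.1642, 0.0299, 0.0448],
 [0.0299, 0.1418, -0.0373],
 [0.0448, -0.0373, 0.194]].

Step 3 — form the quadratic (x - mu)^T · Sigma^{-1} · (x - mu):
  Sigma^{-1} · (x - mu) = (0.2836, -0.403, 0.3955).
  (x - mu)^T · [Sigma^{-1} · (x - mu)] = (2)·(0.2836) + (-3)·(-0.403) + (1)·(0.3955) = 2.1716.

Step 4 — take square root: d = √(2.1716) ≈ 1.4736.

d(x, mu) = √(2.1716) ≈ 1.4736


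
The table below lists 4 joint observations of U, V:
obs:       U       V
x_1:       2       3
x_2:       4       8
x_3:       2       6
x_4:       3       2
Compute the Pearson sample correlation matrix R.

Step 1 — column means:
  mean(U) = (2 + 4 + 2 + 3) / 4 = 11/4 = 2.75
  mean(V) = (3 + 8 + 6 + 2) / 4 = 19/4 = 4.75

Step 2 — sample variances and covariances s[i,j] = (1/(n-1)) · Σ_k (x_{k,i} - mean_i) · (x_{k,j} - mean_j), with n-1 = 3:
  s[U,U] = ((-0.75)·(-0.75) + (1.25)·(1.25) + (-0.75)·(-0.75) + (0.25)·(0.25)) / 3 = 2.75/3 = 0.9167
  s[U,V] = ((-0.75)·(-1.75) + (1.25)·(3.25) + (-0.75)·(1.25) + (0.25)·(-2.75)) / 3 = 3.75/3 = 1.25
  s[V,V] = ((-1.75)·(-1.75) + (3.25)·(3.25) + (1.25)·(1.25) + (-2.75)·(-2.75)) / 3 = 22.75/3 = 7.5833
  Sample standard deviations s_i = √(s[i,i]):
  s(U) = √(0.9167) = 0.9574
  s(V) = √(7.5833) = 2.7538

Step 3 — r_{ij} = s_{ij} / (s_i · s_j):
  r[U,U] = 1 (diagonal).
  r[U,V] = 1.25 / (0.9574 · 2.7538) = 1.25 / 2.6365 = 0.4741
  r[V,V] = 1 (diagonal).

R is symmetric with unit diagonal. Assembling:

R = [[1, 0.4741],
 [0.4741, 1]]


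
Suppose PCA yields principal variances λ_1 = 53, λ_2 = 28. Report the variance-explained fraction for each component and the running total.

Step 1 — total variance = trace(Sigma) = Σ λ_i = 53 + 28 = 81.

Step 2 — fraction explained by component i = λ_i / Σ λ:
  PC1: 53/81 = 0.6543
  PC2: 28/81 = 0.3457

Step 3 — cumulative fraction after k components = (λ_1 + ... + λ_k) / Σ λ:
  k = 1: 53/81 = 0.6543
  k = 2: (53 + 28)/81 = 81/81 = 1

Summary (fraction, with percent):

explained: PC1 0.6543 (65.43%), PC2 0.3457 (34.57%);  cumulative: 0.6543, 1


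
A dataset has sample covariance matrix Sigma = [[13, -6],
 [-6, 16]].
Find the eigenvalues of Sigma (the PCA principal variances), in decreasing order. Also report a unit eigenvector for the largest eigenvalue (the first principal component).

Step 1 — characteristic polynomial of 2×2 Sigma:
  det(Sigma - λI) = λ² - trace · λ + det = 0.
  trace = 13 + 16 = 29, det = 13·16 - (-6)² = 172.
Step 2 — discriminant:
  Δ = trace² - 4·det = 841 - 688 = 153.
Step 3 — eigenvalues:
  λ = (trace ± √Δ)/2 = (29 ± 12.3693)/2,
  λ_1 = 20.6847,  λ_2 = 8.3153.

Step 4 — unit eigenvector for λ_1: solve (Sigma - λ_1 I)v = 0. First row:
  (13 - 20.6847)·v_x + (-6)·v_y = 0, i.e. (-7.6847)·v_x + (-6)·v_y = 0,
  so v ∝ (b, λ_1 - a) = (-6, 7.6847); multiply by -1 so the first entry is positive: u = (6, -7.6847).
  ||u|| = √((6)² + (-7.6847)²) = √(95.054) ≈ 9.7496,
  v_1 = u/||u|| ≈ (0.6154, -0.7882) (||v_1|| = 1).

λ_1 = 20.6847,  λ_2 = 8.3153;  v_1 ≈ (0.6154, -0.7882)


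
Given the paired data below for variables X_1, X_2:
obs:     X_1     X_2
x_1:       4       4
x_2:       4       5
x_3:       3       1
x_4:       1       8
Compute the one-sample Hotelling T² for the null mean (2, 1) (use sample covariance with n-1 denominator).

Step 1 — sample mean vector:
  mean(X_1) = (4 + 4 + 3 + 1) / 4 = 12/4 = 3
  mean(X_2) = (4 + 5 + 1 + 8) / 4 = 18/4 = 4.5
  x̄ = (3, 4.5),  deviation x̄ - mu_0 = (3, 4.5) - (2, 1) = (1, 3.5).

Step 2 — sample covariance matrix, S[i,j] = (1/(n-1)) · Σ_k (x_{k,i} - mean_i) · (x_{k,j} - mean_j), divisor n-1 = 3:
  S[X_1,X_1] = ((1)·(1) + (1)·(1) + (0)·(0) + (-2)·(-2)) / 3 = 6/3 = 2
  S[X_1,X_2] = ((1)·(-0.5) + (1)·(0.5) + (0)·(-3.5) + (-2)·(3.5)) / 3 = -7/3 = -2.3333
  S[X_2,X_2] = ((-0.5)·(-0.5) + (0.5)·(0.5) + (-3.5)·(-3.5) + (3.5)·(3.5)) / 3 = 25/3 = 8.3333
  S = [[2, -2.3333],
 [-2.3333, 8.3333]].

Step 3 — invert S. det(S) = 2·8.3333 - (-2.3333)² = 11.2222.
  S^{-1} = (1/det) · [[d, -b], [-b, a]] = [[0.7426, 0.2079],
 [0.2079, 0.1782]].

Step 4 — quadratic form (x̄ - mu_0)^T · S^{-1} · (x̄ - mu_0):
  S^{-1} · (x̄ - mu_0) = (1.4703, 0.8317),
  (x̄ - mu_0)^T · [...] = (1)·(1.4703) + (3.5)·(0.8317) = 4.3812.

Step 5 — scale by n: T² = 4 · 4.3812 = 17.5248.

T² ≈ 17.5248


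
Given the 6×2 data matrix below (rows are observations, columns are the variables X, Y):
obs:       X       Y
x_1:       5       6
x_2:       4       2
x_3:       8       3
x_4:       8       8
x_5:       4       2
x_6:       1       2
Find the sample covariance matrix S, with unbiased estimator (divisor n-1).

Step 1 — column means:
  mean(X) = (5 + 4 + 8 + 8 + 4 + 1) / 6 = 30/6 = 5
  mean(Y) = (6 + 2 + 3 + 8 + 2 + 2) / 6 = 23/6 = 3.8333

Step 2 — sample covariance S[i,j] = (1/(n-1)) · Σ_k (x_{k,i} - mean_i) · (x_{k,j} - mean_j), with n-1 = 5.
  S[X,X] = ((0)·(0) + (-1)·(-1) + (3)·(3) + (3)·(3) + (-1)·(-1) + (-4)·(-4)) / 5 = 36/5 = 7.2
  S[X,Y] = ((0)·(2.1667) + (-1)·(-1.8333) + (3)·(-0.8333) + (3)·(4.1667) + (-1)·(-1.8333) + (-4)·(-1.8333)) / 5 = 21/5 = 4.2
  S[Y,Y] = ((2.1667)·(2.1667) + (-1.8333)·(-1.8333) + (-0.8333)·(-0.8333) + (4.1667)·(4.1667) + (-1.8333)·(-1.8333) + (-1.8333)·(-1.8333)) / 5 = 32.8333/5 = 6.5667

S is symmetric (S[j,i] = S[i,j]). Assembling:

S = [[7.2, 4.2],
 [4.2, 6.5667]]


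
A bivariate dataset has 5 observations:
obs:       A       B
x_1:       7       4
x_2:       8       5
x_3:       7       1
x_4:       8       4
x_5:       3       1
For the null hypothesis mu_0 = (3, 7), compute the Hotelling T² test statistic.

Step 1 — sample mean vector:
  mean(A) = (7 + 8 + 7 + 8 + 3) / 5 = 33/5 = 6.6
  mean(B) = (4 + 5 + 1 + 4 + 1) / 5 = 15/5 = 3
  x̄ = (6.6, 3),  deviation x̄ - mu_0 = (6.6, 3) - (3, 7) = (3.6, -4).

Step 2 — sample covariance matrix, S[i,j] = (1/(n-1)) · Σ_k (x_{k,i} - mean_i) · (x_{k,j} - mean_j), divisor n-1 = 4:
  S[A,A] = ((0.4)·(0.4) + (1.4)·(1.4) + (0.4)·(0.4) + (1.4)·(1.4) + (-3.6)·(-3.6)) / 4 = 17.2/4 = 4.3
  S[A,B] = ((0.4)·(1) + (1.4)·(2) + (0.4)·(-2) + (1.4)·(1) + (-3.6)·(-2)) / 4 = 11/4 = 2.75
  S[B,B] = ((1)·(1) + (2)·(2) + (-2)·(-2) + (1)·(1) + (-2)·(-2)) / 4 = 14/4 = 3.5
  S = [[4.3, 2.75],
 [2.75, 3.5]].

Step 3 — invert S. det(S) = 4.3·3.5 - (2.75)² = 7.4875.
  S^{-1} = (1/det) · [[d, -b], [-b, a]] = [[0.4674, -0.3673],
 [-0.3673, 0.5743]].

Step 4 — quadratic form (x̄ - mu_0)^T · S^{-1} · (x̄ - mu_0):
  S^{-1} · (x̄ - mu_0) = (3.1519, -3.6194),
  (x̄ - mu_0)^T · [...] = (3.6)·(3.1519) + (-4)·(-3.6194) = 25.8244.

Step 5 — scale by n: T² = 5 · 25.8244 = 129.1219.

T² ≈ 129.1219
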